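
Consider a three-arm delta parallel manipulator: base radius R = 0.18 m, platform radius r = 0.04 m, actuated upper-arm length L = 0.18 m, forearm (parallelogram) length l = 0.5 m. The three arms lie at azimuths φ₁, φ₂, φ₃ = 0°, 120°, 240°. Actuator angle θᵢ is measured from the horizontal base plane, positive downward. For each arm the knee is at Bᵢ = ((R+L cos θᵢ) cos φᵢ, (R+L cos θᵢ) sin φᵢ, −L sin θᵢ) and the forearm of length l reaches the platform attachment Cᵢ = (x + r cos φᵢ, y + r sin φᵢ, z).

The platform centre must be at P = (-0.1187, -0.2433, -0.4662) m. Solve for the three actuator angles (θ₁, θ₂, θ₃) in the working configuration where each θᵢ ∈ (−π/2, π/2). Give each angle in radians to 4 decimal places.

φ1=0.0° → target in arm frame (-0.1187, -0.2433)
  A cos θ + B sin θ = C:  0.2587·cos θ + -0.4662·sin θ = -0.3496
  √(A²+B²)=0.5332;  θ1 = -1.0642+2.2860 ≈ 1.2218
arm 2 (φ=120.0°): x'=-0.1514, y'=0.2244
  e−x'=0.2914;  (l²−L²−(e−x')²−y'²−z²)/2L = -0.3750
  θ2 = atan2(B,A) + arccos(C/0.5498) = 1.3093
arm 3 (φ=240.0°): x'=0.2701, y'=0.0189
  A=-0.1301, B=-0.4662, C=(l²−L²−A²−y'²−z²)/(2L)=-0.0473
  √(A²+B²)=0.4840;  θ3 = -1.8428+1.6686 ≈ -0.1743

θ₁ = 1.2218, θ₂ = 1.3093, θ₃ = -0.1743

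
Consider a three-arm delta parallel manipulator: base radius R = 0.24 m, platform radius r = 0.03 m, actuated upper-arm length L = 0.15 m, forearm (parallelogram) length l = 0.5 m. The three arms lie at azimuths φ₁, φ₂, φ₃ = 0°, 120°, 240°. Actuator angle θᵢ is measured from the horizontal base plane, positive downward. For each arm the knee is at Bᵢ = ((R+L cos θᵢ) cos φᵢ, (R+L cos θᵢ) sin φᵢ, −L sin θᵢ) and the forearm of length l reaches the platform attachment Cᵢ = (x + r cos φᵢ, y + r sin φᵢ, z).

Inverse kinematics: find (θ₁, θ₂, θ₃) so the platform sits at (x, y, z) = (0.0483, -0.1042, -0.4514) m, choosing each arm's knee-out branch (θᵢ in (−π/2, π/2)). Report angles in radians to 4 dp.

θ₁ = 0.4363, θ₂ = 1.1344, θ₃ = 0.3494

rotate P by −φ1: (0.0483, -0.1042, -0.4514)
  A=0.1617, B=-0.4514, C=(l²−L²−A²−y'²−z²)/(2L)=-0.0442
  √(A²+B²)=0.4795;  θ1 = -1.2268+1.6632 ≈ 0.4363
φ2=120.0° → target in arm frame (-0.1144, 0.0103)
  A=0.3244, B=-0.4514, C=(l²−L²−A²−y'²−z²)/(2L)=-0.2720
  √(A²+B²)=0.5559;  θ2 = -0.9477+2.0821 ≈ 1.1344
arm 3 (φ=240.0°): x'=0.0661, y'=0.0939
  A=0.1439, B=-0.4514, C=(l²−L²−A²−y'²−z²)/(2L)=-0.0193
  θ3 = atan2(B,A) + arccos(C/0.4738) = 0.3494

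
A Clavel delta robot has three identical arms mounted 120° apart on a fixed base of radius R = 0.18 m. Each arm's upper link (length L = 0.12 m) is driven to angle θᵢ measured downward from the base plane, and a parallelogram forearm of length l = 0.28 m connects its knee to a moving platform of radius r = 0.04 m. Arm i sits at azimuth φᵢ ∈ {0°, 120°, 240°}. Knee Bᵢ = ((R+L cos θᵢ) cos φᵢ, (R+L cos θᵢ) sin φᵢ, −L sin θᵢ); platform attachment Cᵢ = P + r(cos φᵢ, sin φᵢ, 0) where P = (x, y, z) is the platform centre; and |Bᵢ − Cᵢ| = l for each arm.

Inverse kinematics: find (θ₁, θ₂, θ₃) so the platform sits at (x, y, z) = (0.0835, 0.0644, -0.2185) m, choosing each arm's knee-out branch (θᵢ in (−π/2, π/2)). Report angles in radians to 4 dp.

θ₁ = 0.0876, θ₂ = 0.6979, θ₃ = 1.3966

rotate P by −φ1: (0.0835, 0.0644, -0.2185)
  A=0.0565, B=-0.2185, C=(l²−L²−A²−y'²−z²)/(2L)=0.0372
  √(A²+B²)=0.2257;  θ1 = -1.3178+1.4054 ≈ 0.0876
arm 2 (φ=120.0°): x'=0.0140, y'=-0.1045
  e−x'=0.1260;  (l²−L²−(e−x')²−y'²−z²)/2L = -0.0439
  θ2 = atan2(B,A) + arccos(C/0.2522) = 0.6979
rotate P by −φ3: (-0.0975, 0.0401, -0.2185)
  e−x'=0.2375;  (l²−L²−(e−x')²−y'²−z²)/2L = -0.1740
  √(A²+B²)=0.3227;  θ3 = -0.7437+2.1403 ≈ 1.3966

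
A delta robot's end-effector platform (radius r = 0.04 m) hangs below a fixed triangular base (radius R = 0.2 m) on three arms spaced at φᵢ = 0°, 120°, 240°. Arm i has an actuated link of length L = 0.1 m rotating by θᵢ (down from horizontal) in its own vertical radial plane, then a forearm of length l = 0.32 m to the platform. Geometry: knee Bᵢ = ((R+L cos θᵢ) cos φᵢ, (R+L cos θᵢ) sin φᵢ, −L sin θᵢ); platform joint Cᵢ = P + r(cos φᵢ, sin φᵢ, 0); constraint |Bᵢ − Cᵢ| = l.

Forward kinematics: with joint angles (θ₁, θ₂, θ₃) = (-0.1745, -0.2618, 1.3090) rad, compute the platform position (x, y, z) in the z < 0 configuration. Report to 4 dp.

(0.0541, 0.1008, -0.2073)

φ1=0.0°: virtual centre (0.2585, 0.0000, 0.0174), radius l
φ2=120.0°: virtual centre (-0.1283, 0.2222, 0.0259), radius l
arm 3 at φ=240.0°: (R−r)+L cos θ3 = 0.1859;  S3 = (-0.0929, -0.1610, -0.0966)
eliminate P² terms by subtracting sphere 1 from 2 and 3
[-0.7736 0.4444 0.0170]·P = -0.0006;  [-0.7028 -0.3220 -0.2279]·P = -0.0232
Cramer: x(z) = 0.0187-0.1706z;  y(z) = 0.0313-0.3354z
quadratic in z: (1.1416)z²+(0.0261)z+(-0.0436)=0, √Δ=0.4472 → z ∈ {-0.2073, 0.1844}; z = -0.2073 (taking z<0)
x = 0.0541, y = 0.1008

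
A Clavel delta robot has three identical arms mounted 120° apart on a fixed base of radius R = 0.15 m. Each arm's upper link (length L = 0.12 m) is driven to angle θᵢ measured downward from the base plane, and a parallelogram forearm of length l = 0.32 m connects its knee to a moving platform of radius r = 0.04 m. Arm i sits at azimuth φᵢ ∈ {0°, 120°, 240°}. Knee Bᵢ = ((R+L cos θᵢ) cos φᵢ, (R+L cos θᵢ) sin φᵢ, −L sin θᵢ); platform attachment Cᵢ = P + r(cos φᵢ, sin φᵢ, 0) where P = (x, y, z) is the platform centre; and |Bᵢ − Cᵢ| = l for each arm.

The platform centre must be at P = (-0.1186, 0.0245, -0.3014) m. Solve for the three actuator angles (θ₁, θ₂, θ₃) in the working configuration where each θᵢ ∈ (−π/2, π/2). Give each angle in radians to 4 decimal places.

θ₁ = 1.3094, θ₂ = 0.2619, θ₃ = 0.5237

φ1=0.0° → target in arm frame (-0.1186, 0.0245)
  A cos θ + B sin θ = C:  0.2286·cos θ + -0.3014·sin θ = -0.2321
  √(A²+B²)=0.3783;  θ1 = -0.9219+2.2313 ≈ 1.3094
φ2=120.0° → target in arm frame (0.0805, 0.0905)
  A cos θ + B sin θ = C:  0.0295·cos θ + -0.3014·sin θ = -0.0496
  γ=atan2(-0.3014,0.0295)=-1.4733;  ψ=arccos(-0.1637)=1.7352;  θ2=γ+ψ≈0.2619
rotate P by −φ3: (0.0381, -0.1150, -0.3014)
  A=0.0719, B=-0.3014, C=(l²−L²−A²−y'²−z²)/(2L)=-0.0885
  γ=atan2(-0.3014,0.0719)=-1.3366;  ψ=arccos(-0.2855)=1.8603;  θ3=γ+ψ≈0.5237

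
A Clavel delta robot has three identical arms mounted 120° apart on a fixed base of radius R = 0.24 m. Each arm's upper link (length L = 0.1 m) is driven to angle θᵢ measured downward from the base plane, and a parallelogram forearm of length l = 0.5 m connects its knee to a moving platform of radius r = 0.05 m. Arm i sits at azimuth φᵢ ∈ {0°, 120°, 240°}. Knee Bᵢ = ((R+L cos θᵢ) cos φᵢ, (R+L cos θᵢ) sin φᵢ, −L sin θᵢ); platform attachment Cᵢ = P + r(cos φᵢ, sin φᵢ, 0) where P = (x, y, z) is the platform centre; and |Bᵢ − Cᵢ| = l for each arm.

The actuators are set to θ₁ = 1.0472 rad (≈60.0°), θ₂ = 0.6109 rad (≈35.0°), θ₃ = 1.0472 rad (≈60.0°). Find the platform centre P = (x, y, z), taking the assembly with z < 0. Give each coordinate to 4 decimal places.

(-0.0267, 0.0462, -0.5070)

φ1=0.0°: virtual centre (0.2400, 0.0000, -0.0866), radius l
O2 = (0.2719·cos120.0°, 0.2719·sin120.0°, -0.0574) = (-0.1360, 0.2355, -0.0574)
φ3=240.0°: virtual centre (-0.1200, -0.2078, -0.0866), radius l
eliminate P² terms by subtracting sphere 1 from 2 and 3
linear system: -0.7519x+0.4710y = 0.0121−0.0585z; -0.7200x+-0.4157y = 0.0000−0.0000z
det = 0.6517;  x = -0.0077+0.0373z,  y = 0.0134+-0.0646z
quadratic in z: (1.0056)z²+(0.1530)z+(-0.1809)=0, √Δ=0.8667 → z ∈ {-0.5070, 0.3549}; z = -0.5070 (taking z<0)
x = -0.0267, y = 0.0462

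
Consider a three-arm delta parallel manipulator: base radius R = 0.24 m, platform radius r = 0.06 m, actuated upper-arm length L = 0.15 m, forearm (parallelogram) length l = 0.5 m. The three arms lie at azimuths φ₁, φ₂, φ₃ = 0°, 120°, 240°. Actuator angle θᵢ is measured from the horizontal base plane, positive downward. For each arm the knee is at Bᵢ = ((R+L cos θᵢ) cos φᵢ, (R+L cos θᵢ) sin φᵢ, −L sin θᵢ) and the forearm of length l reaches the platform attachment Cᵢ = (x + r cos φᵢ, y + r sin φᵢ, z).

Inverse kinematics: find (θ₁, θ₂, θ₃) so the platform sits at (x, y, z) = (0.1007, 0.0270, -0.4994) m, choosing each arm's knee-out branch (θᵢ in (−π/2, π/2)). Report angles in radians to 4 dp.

θ₁ = 0.3493, θ₂ = 0.8728, θ₃ = 1.0474

φ1=0.0° → target in arm frame (0.1007, 0.0270)
  A cos θ + B sin θ = C:  0.0793·cos θ + -0.4994·sin θ = -0.0964
  θ1 = atan2(B,A) + arccos(C/0.5057) = 0.3493
rotate P by −φ2: (-0.0270, -0.1007, -0.4994)
  A cos θ + B sin θ = C:  0.2070·cos θ + -0.4994·sin θ = -0.2496
  √(A²+B²)=0.5406;  θ2 = -1.1779+2.0507 ≈ 0.8728
φ3=240.0° → target in arm frame (-0.0737, 0.0737)
  A cos θ + B sin θ = C:  0.2537·cos θ + -0.4994·sin θ = -0.3057
  γ=atan2(-0.4994,0.2537)=-1.1007;  ψ=arccos(-0.5458)=2.1481;  θ3=γ+ψ≈1.0474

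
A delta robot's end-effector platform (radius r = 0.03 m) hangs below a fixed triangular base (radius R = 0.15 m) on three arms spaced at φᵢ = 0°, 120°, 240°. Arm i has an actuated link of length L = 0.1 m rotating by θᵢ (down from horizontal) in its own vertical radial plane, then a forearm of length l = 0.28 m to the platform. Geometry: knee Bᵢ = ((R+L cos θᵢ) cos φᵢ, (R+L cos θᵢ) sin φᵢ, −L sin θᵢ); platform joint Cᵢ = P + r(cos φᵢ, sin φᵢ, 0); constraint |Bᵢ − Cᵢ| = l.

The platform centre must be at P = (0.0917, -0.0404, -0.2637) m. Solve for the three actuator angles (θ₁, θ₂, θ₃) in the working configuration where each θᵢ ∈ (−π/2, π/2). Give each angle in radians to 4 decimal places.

θ₁ = 0.1743, θ₂ = 1.3966, θ₃ = 0.9598

φ1=0.0° → target in arm frame (0.0917, -0.0404)
  A cos θ + B sin θ = C:  0.0283·cos θ + -0.2637·sin θ = -0.0179
  θ1 = atan2(B,A) + arccos(C/0.2652) = 0.1743
rotate P by −φ2: (-0.0808, -0.0592, -0.2637)
  e−x'=0.2008;  (l²−L²−(e−x')²−y'²−z²)/2L = -0.2249
  θ2 = atan2(B,A) + arccos(C/0.3315) = 1.3966
arm 3 (φ=240.0°): x'=-0.0109, y'=0.0996
  A cos θ + B sin θ = C:  0.1309·cos θ + -0.2637·sin θ = -0.1409
  √(A²+B²)=0.2944;  θ3 = -1.1101+2.0700 ≈ 0.9598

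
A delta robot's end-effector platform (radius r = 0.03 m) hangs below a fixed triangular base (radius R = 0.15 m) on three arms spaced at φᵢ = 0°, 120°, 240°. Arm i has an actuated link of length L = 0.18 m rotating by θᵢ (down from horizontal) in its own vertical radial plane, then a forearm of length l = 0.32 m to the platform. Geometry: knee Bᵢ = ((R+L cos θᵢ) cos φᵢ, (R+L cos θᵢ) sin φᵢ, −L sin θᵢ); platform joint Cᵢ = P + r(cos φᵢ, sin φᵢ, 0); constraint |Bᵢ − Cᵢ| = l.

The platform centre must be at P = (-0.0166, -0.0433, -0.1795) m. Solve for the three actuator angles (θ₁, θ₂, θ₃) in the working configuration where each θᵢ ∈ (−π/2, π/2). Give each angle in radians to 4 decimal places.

φ1=0.0° → target in arm frame (-0.0166, -0.0433)
  e−x'=0.1366;  (l²−L²−(e−x')²−y'²−z²)/2L = 0.0479
  √(A²+B²)=0.2256;  θ1 = -0.9203+1.3568 ≈ 0.4365
rotate P by −φ2: (-0.0292, 0.0360, -0.1795)
  e−x'=0.1492;  (l²−L²−(e−x')²−y'²−z²)/2L = 0.0395
  γ=atan2(-0.1795,0.1492)=-0.8773;  ψ=arccos(0.1692)=1.4007;  θ2=γ+ψ≈0.5234
rotate P by −φ3: (0.0458, 0.0073, -0.1795)
  A cos θ + B sin θ = C:  0.0742·cos θ + -0.1795·sin θ = 0.0895
  γ=atan2(-0.1795,0.0742)=-1.1788;  ψ=arccos(0.4608)=1.0919;  θ3=γ+ψ≈-0.0869

θ₁ = 0.4365, θ₂ = 0.5234, θ₃ = -0.0869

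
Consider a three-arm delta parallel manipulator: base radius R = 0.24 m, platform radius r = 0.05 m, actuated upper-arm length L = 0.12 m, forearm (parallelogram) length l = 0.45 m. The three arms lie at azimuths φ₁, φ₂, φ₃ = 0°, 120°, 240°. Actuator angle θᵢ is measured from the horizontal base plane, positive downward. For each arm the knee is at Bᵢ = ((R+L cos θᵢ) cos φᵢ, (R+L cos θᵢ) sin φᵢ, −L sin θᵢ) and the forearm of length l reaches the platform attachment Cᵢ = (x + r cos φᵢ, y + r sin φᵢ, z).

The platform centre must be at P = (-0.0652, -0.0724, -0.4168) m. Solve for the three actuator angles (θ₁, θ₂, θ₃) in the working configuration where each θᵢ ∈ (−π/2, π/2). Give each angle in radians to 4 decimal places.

φ1=0.0° → target in arm frame (-0.0652, -0.0724)
  A cos θ + B sin θ = C:  0.2552·cos θ + -0.4168·sin θ = -0.2333
  √(A²+B²)=0.4887;  θ1 = -1.0214+2.0684 ≈ 1.0470
arm 2 (φ=120.0°): x'=-0.0301, y'=0.0927
  e−x'=0.2201;  (l²−L²−(e−x')²−y'²−z²)/2L = -0.1777
  γ=atan2(-0.4168,0.2201)=-1.0849;  ψ=arccos(-0.3771)=1.9574;  θ2=γ+ψ≈0.8725
φ3=240.0° → target in arm frame (0.0953, -0.0203)
  A=0.0947, B=-0.4168, C=(l²−L²−A²−y'²−z²)/(2L)=0.0208
  θ3 = atan2(B,A) + arccos(C/0.4274) = 0.1747

θ₁ = 1.0470, θ₂ = 0.8725, θ₃ = 0.1747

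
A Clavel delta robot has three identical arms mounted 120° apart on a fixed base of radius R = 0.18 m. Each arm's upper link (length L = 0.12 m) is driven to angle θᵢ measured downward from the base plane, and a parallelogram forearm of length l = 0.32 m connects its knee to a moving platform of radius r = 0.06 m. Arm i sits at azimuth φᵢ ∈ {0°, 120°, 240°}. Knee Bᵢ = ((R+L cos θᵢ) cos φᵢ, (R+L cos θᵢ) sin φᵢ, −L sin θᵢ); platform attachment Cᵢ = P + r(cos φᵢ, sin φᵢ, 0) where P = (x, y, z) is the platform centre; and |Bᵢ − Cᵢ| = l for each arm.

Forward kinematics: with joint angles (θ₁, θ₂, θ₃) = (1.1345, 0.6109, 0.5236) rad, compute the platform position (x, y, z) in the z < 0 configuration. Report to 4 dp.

S1 = (0.1707·cos0.0°, 0.1707·sin0.0°, -0.1088) = (0.1707, 0.0000, -0.1088)
arm 2 at φ=120.0°: e+L cos θ2 = 0.2183;  S2 = (-0.1091, 0.1890, -0.0688)
φ3=240.0°: virtual centre (-0.1120, -0.1939, -0.0600), radius l
|S₂|²−|S₁|² = 0.0114;  |S₃|²−|S₁|² = 0.0128
plane₁₂: -0.5597x+0.3781y+0.0799z = 0.0114
Cramer: x(z) = -0.0215+0.1575z;  y(z) = -0.0016+0.0219z
sphere 1 gives Az²+Bz+C=0 with A=1.0253, B=0.1569, C=-0.0536;  B²−4AC=0.2446;  roots -0.3177, 0.1646;  negative root z = -0.3177
x = -0.0715, y = -0.0086

(-0.0715, -0.0086, -0.3177)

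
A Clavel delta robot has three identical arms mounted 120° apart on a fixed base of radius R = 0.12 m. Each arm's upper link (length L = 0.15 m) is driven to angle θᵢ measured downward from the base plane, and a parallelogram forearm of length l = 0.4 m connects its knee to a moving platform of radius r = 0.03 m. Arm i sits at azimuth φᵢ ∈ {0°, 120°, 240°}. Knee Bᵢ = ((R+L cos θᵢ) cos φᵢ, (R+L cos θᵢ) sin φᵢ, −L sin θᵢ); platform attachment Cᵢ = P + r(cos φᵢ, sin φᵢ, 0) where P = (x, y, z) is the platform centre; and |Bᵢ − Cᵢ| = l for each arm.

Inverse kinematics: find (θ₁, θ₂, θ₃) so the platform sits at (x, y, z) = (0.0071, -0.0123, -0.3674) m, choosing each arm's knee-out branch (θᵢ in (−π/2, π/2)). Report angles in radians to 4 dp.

θ₁ = 0.2618, θ₂ = 0.3492, θ₃ = 0.2618

φ1=0.0° → target in arm frame (0.0071, -0.0123)
  A=0.0829, B=-0.3674, C=(l²−L²−A²−y'²−z²)/(2L)=-0.0150
  γ=atan2(-0.3674,0.0829)=-1.3489;  ψ=arccos(-0.0399)=1.6107;  θ1=γ+ψ≈0.2618
φ2=120.0° → target in arm frame (-0.0142, 0.0000)
  A cos θ + B sin θ = C:  0.1042·cos θ + -0.3674·sin θ = -0.0278
  γ=atan2(-0.3674,0.1042)=-1.2944;  ψ=arccos(-0.0728)=1.6437;  θ2=γ+ψ≈0.3492
arm 3 (φ=240.0°): x'=0.0071, y'=0.0123
  e−x'=0.0829;  (l²−L²−(e−x')²−y'²−z²)/2L = -0.0150
  √(A²+B²)=0.3766;  θ3 = -1.3489+1.6107 ≈ 0.2618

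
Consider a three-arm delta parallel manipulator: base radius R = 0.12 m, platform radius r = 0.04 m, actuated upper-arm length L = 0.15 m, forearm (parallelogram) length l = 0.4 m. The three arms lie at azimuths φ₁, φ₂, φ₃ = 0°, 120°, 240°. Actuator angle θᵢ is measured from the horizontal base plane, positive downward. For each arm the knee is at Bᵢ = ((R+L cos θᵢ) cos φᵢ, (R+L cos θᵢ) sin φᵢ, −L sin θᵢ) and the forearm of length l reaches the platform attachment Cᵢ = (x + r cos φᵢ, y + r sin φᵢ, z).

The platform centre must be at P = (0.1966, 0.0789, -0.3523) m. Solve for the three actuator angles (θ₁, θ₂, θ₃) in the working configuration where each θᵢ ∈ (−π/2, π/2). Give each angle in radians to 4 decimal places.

θ₁ = -0.2618, θ₂ = 0.6984, θ₃ = 1.1348

rotate P by −φ1: (0.1966, 0.0789, -0.3523)
  A=-0.1166, B=-0.3523, C=(l²−L²−A²−y'²−z²)/(2L)=-0.0215
  θ1 = atan2(B,A) + arccos(C/0.3711) = -0.2618
arm 2 (φ=120.0°): x'=-0.0300, y'=-0.2097
  A cos θ + B sin θ = C:  0.1100·cos θ + -0.3523·sin θ = -0.1423
  √(A²+B²)=0.3691;  θ2 = -1.2682+1.9666 ≈ 0.6984
φ3=240.0° → target in arm frame (-0.1666, 0.1308)
  e−x'=0.2466;  (l²−L²−(e−x')²−y'²−z²)/2L = -0.2152
  γ=atan2(-0.3523,0.2466)=-0.9600;  ψ=arccos(-0.5004)=2.0948;  θ3=γ+ψ≈1.1348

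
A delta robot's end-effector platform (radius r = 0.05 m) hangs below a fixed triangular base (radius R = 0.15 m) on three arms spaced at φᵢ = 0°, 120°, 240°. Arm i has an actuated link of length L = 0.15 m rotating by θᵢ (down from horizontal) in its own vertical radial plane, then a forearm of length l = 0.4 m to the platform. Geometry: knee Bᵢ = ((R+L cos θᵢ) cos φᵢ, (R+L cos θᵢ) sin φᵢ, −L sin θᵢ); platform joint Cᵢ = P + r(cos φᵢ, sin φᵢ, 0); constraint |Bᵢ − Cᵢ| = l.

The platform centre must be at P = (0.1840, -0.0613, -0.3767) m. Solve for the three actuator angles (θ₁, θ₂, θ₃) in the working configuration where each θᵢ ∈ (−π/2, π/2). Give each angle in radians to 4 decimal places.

θ₁ = -0.0876, θ₂ = 1.2216, θ₃ = 0.8728

φ1=0.0° → target in arm frame (0.1840, -0.0613)
  e−x'=-0.0840;  (l²−L²−(e−x')²−y'²−z²)/2L = -0.0507
  θ1 = atan2(B,A) + arccos(C/0.3860) = -0.0876
rotate P by −φ2: (-0.1451, -0.1287, -0.3767)
  e−x'=0.2451;  (l²−L²−(e−x')²−y'²−z²)/2L = -0.2701
  √(A²+B²)=0.4494;  θ2 = -0.9940+2.2156 ≈ 1.2216
arm 3 (φ=240.0°): x'=-0.0389, y'=0.1900
  e−x'=0.1389;  (l²−L²−(e−x')²−y'²−z²)/2L = -0.1993
  γ=atan2(-0.3767,0.1389)=-1.2175;  ψ=arccos(-0.4965)=2.0903;  θ3=γ+ψ≈0.8728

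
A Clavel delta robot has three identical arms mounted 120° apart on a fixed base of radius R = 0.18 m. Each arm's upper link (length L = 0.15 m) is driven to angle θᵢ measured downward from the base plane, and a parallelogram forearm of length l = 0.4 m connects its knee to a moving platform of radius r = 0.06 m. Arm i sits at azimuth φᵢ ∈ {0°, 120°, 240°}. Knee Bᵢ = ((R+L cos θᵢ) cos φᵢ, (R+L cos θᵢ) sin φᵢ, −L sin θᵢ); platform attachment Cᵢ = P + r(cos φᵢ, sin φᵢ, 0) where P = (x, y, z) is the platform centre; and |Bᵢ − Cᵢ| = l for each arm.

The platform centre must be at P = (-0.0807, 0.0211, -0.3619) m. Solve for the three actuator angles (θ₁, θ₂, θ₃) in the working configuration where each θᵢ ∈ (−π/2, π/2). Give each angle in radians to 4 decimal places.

θ₁ = 0.7854, θ₂ = 0.1749, θ₃ = 0.3491

arm 1 (φ=0.0°): x'=-0.0807, y'=0.0211
  A cos θ + B sin θ = C:  0.2007·cos θ + -0.3619·sin θ = -0.1140
  θ1 = atan2(B,A) + arccos(C/0.4138) = 0.7854
φ2=120.0° → target in arm frame (0.0586, 0.0593)
  e−x'=0.0614;  (l²−L²−(e−x')²−y'²−z²)/2L = -0.0025
  γ=atan2(-0.3619,0.0614)=-1.4028;  ψ=arccos(-0.0069)=1.5777;  θ2=γ+ψ≈0.1749
φ3=240.0° → target in arm frame (0.0221, -0.0804)
  A=0.0979, B=-0.3619, C=(l²−L²−A²−y'²−z²)/(2L)=-0.0318
  √(A²+B²)=0.3749;  θ3 = -1.3065+1.6556 ≈ 0.3491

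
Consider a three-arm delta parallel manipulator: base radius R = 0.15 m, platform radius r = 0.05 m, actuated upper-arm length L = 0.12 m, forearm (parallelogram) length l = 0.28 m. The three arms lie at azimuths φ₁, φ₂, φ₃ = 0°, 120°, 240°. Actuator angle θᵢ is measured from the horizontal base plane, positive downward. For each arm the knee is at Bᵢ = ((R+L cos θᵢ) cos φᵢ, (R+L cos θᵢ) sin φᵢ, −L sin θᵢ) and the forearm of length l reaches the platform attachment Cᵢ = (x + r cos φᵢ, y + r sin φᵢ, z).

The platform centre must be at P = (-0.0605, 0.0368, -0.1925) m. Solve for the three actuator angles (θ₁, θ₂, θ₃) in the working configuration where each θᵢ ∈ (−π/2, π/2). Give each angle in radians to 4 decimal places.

rotate P by −φ1: (-0.0605, 0.0368, -0.1925)
  A=0.1605, B=-0.1925, C=(l²−L²−A²−y'²−z²)/(2L)=-0.0007
  γ=atan2(-0.1925,0.1605)=-0.8758;  ψ=arccos(-0.0028)=1.5736;  θ1=γ+ψ≈0.6978
rotate P by −φ2: (0.0621, 0.0340, -0.1925)
  e−x'=0.0379;  (l²−L²−(e−x')²−y'²−z²)/2L = 0.1015
  √(A²+B²)=0.1962;  θ2 = -1.3765+1.0272 ≈ -0.3493
arm 3 (φ=240.0°): x'=-0.0016, y'=-0.0708
  e−x'=0.1016;  (l²−L²−(e−x')²−y'²−z²)/2L = 0.0484
  √(A²+B²)=0.2177;  θ3 = -1.0851+1.3468 ≈ 0.2617

θ₁ = 0.6978, θ₂ = -0.3493, θ₃ = 0.2617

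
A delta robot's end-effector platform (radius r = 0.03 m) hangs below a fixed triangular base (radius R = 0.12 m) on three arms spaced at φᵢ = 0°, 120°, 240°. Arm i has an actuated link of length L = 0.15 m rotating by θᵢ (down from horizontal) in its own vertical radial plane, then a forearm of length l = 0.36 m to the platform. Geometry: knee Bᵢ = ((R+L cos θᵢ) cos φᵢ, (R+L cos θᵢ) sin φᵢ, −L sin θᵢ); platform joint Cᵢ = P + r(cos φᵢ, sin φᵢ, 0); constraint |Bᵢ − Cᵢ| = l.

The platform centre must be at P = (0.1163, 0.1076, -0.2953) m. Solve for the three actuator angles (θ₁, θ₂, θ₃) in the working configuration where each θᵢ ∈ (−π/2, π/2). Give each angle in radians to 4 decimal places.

θ₁ = -0.1747, θ₂ = 0.2618, θ₃ = 1.0474

arm 1 (φ=0.0°): x'=0.1163, y'=0.1076
  A=-0.0263, B=-0.2953, C=(l²−L²−A²−y'²−z²)/(2L)=0.0254
  θ1 = atan2(B,A) + arccos(C/0.2965) = -0.1747
rotate P by −φ2: (0.0350, -0.1545, -0.2953)
  A=0.0550, B=-0.2953, C=(l²−L²−A²−y'²−z²)/(2L)=-0.0233
  γ=atan2(-0.2953,0.0550)=-1.3868;  ψ=arccos(-0.0777)=1.6485;  θ2=γ+ψ≈0.2618
φ3=240.0° → target in arm frame (-0.1513, 0.0469)
  e−x'=0.2413;  (l²−L²−(e−x')²−y'²−z²)/2L = -0.1352
  √(A²+B²)=0.3814;  θ3 = -0.8856+1.9331 ≈ 1.0474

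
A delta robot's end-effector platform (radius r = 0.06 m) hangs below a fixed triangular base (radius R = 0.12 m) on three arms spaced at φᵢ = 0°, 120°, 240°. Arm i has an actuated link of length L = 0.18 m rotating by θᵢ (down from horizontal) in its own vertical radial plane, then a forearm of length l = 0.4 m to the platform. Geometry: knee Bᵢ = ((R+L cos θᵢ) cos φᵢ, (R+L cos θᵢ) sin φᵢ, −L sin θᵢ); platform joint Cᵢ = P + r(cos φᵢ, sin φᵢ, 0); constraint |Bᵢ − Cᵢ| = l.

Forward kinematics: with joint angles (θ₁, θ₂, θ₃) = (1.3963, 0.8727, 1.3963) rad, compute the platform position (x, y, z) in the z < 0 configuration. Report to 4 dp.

O1 = (0.0913·cos0.0°, 0.0913·sin0.0°, -0.1773) = (0.0913, 0.0000, -0.1773)
O2 = (0.1757·cos120.0°, 0.1757·sin120.0°, -0.1379) = (-0.0878, 0.1522, -0.1379)
arm 3 at φ=240.0°: e+L cos θ3 = 0.0913;  O3 = (-0.0456, -0.0790, -0.1773)
eliminate P² terms by subtracting sphere 1 from 2 and 3
[-0.3582 0.3043 0.0787]·P = 0.0101;  [-0.2738 -0.1580 0.0000]·P = 0.0000
Cramer: x(z) = -0.0114+0.0890z;  y(z) = 0.0198-0.1541z
into |P−O₁|² = l²: 1.0317z² + 0.3302z + -0.1176 = 0;  Δ = 0.5944;  z = -0.5337 or 0.2137 → z<0 root = -0.5337
x = -0.0589, y = 0.1021

(-0.0589, 0.1021, -0.5337)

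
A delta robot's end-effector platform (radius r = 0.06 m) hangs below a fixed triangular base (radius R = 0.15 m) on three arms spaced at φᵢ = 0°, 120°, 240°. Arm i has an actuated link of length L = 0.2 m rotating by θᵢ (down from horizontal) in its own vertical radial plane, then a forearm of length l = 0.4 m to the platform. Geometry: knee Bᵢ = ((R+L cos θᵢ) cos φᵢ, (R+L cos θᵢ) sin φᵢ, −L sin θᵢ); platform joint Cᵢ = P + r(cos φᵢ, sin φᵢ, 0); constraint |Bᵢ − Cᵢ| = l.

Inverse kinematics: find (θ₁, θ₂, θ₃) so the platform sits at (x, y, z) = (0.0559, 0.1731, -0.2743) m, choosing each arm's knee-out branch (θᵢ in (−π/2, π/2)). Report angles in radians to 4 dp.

arm 1 (φ=0.0°): x'=0.0559, y'=0.1731
  A=0.0341, B=-0.2743, C=(l²−L²−A²−y'²−z²)/(2L)=0.0341
  √(A²+B²)=0.2764;  θ1 = -1.4471+1.4472 ≈ 0.0001
φ2=120.0° → target in arm frame (0.1220, -0.1350)
  e−x'=-0.0320;  (l²−L²−(e−x')²−y'²−z²)/2L = 0.0638
  √(A²+B²)=0.2762;  θ2 = -1.6868+1.3376 ≈ -0.3492
arm 3 (φ=240.0°): x'=-0.1779, y'=-0.0381
  A=0.2679, B=-0.2743, C=(l²−L²−A²−y'²−z²)/(2L)=-0.0711
  γ=atan2(-0.2743,0.2679)=-0.7973;  ψ=arccos(-0.1855)=1.7573;  θ3=γ+ψ≈0.9601

θ₁ = 0.0001, θ₂ = -0.3492, θ₃ = 0.9601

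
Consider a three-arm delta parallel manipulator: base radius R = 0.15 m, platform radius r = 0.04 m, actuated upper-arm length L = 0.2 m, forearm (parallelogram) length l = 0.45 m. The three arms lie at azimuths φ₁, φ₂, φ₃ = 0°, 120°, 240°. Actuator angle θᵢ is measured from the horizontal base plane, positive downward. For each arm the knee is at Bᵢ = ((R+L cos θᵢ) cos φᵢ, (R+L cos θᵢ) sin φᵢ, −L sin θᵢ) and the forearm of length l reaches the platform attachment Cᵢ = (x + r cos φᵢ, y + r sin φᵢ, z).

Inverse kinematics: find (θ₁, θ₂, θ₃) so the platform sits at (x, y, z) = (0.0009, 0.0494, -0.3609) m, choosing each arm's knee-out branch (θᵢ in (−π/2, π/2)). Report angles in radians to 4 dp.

rotate P by −φ1: (0.0009, 0.0494, -0.3609)
  A=0.1091, B=-0.3609, C=(l²−L²−A²−y'²−z²)/(2L)=0.0448
  √(A²+B²)=0.3770;  θ1 = -1.2772+1.4518 ≈ 0.1745
arm 2 (φ=120.0°): x'=0.0423, y'=-0.0255
  e−x'=0.0677;  (l²−L²−(e−x')²−y'²−z²)/2L = 0.0676
  √(A²+B²)=0.3672;  θ2 = -1.3854+1.3858 ≈ 0.0003
φ3=240.0° → target in arm frame (-0.0432, -0.0239)
  A cos θ + B sin θ = C:  0.1532·cos θ + -0.3609·sin θ = 0.0205
  γ=atan2(-0.3609,0.1532)=-1.1693;  ψ=arccos(0.0523)=1.5185;  θ3=γ+ψ≈0.3492

θ₁ = 0.1745, θ₂ = 0.0003, θ₃ = 0.3492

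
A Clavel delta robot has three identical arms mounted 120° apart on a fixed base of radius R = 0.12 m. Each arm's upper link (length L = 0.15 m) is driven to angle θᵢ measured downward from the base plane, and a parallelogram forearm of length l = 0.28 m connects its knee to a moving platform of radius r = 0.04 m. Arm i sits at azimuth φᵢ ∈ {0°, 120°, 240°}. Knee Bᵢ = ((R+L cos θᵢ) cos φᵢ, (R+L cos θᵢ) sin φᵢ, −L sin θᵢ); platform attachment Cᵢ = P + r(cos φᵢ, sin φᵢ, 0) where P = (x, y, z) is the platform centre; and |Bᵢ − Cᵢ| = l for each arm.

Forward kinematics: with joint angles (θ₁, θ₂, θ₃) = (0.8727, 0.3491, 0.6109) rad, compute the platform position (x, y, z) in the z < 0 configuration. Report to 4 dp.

S1 = (0.1764·cos0.0°, 0.1764·sin0.0°, -0.1149) = (0.1764, 0.0000, -0.1149)
S2 = (0.2210·cos120.0°, 0.2210·sin120.0°, -0.0513) = (-0.1105, 0.1914, -0.0513)
φ3=240.0°: virtual centre (-0.1014, -0.1757, -0.0860), radius l
subtract pairs → two planes through P
[-0.5738 0.3827 0.1272]·P = 0.0071;  [-0.5557 -0.3514 0.0577]·P = 0.0042
det = 0.4143;  x = -0.0100+0.1612z,  y = 0.0037+-0.0907z
quadratic in z: (1.0342)z²+(0.1691)z+(-0.0304)=0, √Δ=0.3931 → z ∈ {-0.2718, 0.1083}; z = -0.2718 (taking z<0)
x = -0.0538, y = 0.0283

(-0.0538, 0.0283, -0.2718)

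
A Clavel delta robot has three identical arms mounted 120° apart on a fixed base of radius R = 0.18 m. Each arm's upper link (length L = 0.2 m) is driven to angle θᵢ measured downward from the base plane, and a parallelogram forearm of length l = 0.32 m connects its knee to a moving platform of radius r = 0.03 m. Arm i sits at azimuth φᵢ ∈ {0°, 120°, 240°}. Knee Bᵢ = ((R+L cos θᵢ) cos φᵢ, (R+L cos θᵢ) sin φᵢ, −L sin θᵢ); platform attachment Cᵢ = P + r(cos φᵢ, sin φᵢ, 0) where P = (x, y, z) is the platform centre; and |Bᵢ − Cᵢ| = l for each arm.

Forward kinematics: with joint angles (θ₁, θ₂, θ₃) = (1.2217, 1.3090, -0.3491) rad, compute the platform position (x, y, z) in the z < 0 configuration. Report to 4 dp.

(-0.0675, -0.1435, -0.1959)

φ1=0.0°: virtual centre (0.2184, 0.0000, -0.1879), radius l
arm 2 at φ=120.0°: (R−r)+L cos θ2 = 0.2018;  S2 = (-0.1009, 0.1747, -0.1932)
arm 3 at φ=240.0°: (R−r)+L cos θ3 = 0.3379;  S3 = (-0.1690, -0.2927, 0.0684)
subtract pairs → two planes through P
plane₁₂: -0.6386x+0.3495y+-0.0105z = -0.0050
det = 0.6445;  x = -0.0149+0.2685z,  y = -0.0415+0.5206z
into |P−S₁|² = l²: 1.3431z² + 0.2074z + -0.0109 = 0;  Δ = 0.1017;  z = -0.1959 or 0.0415 → z<0 root = -0.1959
x = -0.0675, y = -0.1435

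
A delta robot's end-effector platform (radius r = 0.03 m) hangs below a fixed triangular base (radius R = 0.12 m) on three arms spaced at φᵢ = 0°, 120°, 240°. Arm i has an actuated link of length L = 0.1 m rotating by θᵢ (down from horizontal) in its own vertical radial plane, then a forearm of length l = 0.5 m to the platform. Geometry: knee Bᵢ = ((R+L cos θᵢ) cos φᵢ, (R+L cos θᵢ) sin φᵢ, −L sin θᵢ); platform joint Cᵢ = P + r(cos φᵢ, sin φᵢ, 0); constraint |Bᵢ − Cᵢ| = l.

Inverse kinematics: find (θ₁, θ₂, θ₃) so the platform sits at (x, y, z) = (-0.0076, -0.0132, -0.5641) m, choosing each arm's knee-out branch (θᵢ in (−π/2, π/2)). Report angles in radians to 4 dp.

φ1=0.0° → target in arm frame (-0.0076, -0.0132)
  A=0.0976, B=-0.5641, C=(l²−L²−A²−y'²−z²)/(2L)=-0.4395
  θ1 = atan2(B,A) + arccos(C/0.5725) = 1.0467
φ2=120.0° → target in arm frame (-0.0076, 0.0132)
  e−x'=0.0976;  (l²−L²−(e−x')²−y'²−z²)/2L = -0.4396
  γ=atan2(-0.5641,0.0976)=-1.3994;  ψ=arccos(-0.7678)=2.4462;  θ2=γ+ψ≈1.0468
rotate P by −φ3: (0.0152, 0.0000, -0.5641)
  A cos θ + B sin θ = C:  0.0748·cos θ + -0.5641·sin θ = -0.4190
  θ3 = atan2(B,A) + arccos(C/0.5690) = 0.9594

θ₁ = 1.0467, θ₂ = 1.0468, θ₃ = 0.9594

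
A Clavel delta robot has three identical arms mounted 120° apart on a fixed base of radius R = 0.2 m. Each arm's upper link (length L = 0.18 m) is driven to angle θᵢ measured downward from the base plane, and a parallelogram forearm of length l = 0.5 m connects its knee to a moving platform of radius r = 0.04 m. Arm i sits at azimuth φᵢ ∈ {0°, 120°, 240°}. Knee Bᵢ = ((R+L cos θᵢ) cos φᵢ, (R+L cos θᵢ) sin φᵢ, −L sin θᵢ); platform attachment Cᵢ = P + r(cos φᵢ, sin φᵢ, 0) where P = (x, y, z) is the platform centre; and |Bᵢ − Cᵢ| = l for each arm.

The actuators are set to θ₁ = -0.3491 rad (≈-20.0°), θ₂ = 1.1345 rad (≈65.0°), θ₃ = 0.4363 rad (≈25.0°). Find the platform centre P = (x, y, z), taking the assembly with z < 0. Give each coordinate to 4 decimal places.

(0.1814, -0.1173, -0.4015)

φ1=0.0°: virtual centre (0.3291, 0.0000, 0.0616), radius l
φ2=120.0°: virtual centre (-0.1180, 0.2044, -0.1631), radius l
φ3=240.0°: virtual centre (-0.1616, -0.2798, -0.0761), radius l
eliminate P² terms by subtracting sphere 1 from 2 and 3
[-0.8944 0.4089 -0.4494]·P = -0.0298;  [-0.9814 -0.5597 -0.2753]·P = -0.0019
det = 0.9018;  x = 0.0194+-0.4037z,  y = -0.0305+0.2161z
quadratic in z: (1.2097)z²+(0.1138)z+(-0.1493)=0, √Δ=0.8576 → z ∈ {-0.4015, 0.3074}; z = -0.4015 (taking z<0)
x = 0.1814, y = -0.1173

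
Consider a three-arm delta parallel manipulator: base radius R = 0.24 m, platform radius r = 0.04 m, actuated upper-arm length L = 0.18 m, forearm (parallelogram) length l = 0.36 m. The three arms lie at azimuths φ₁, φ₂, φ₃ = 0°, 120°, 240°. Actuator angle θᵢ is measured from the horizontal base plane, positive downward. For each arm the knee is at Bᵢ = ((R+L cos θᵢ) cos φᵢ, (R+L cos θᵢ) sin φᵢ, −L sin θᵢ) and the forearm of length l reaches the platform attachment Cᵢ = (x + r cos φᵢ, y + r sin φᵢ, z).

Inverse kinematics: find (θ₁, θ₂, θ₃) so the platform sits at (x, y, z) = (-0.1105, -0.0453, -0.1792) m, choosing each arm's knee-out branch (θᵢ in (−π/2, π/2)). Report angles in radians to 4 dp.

rotate P by −φ1: (-0.1105, -0.0453, -0.1792)
  e−x'=0.3105;  (l²−L²−(e−x')²−y'²−z²)/2L = -0.0927
  γ=atan2(-0.1792,0.3105)=-0.5234;  ψ=arccos(-0.2586)=1.8324;  θ1=γ+ψ≈1.3089
φ2=120.0° → target in arm frame (0.0160, 0.1183)
  e−x'=0.1840;  (l²−L²−(e−x')²−y'²−z²)/2L = 0.0479
  θ2 = atan2(B,A) + arccos(C/0.2568) = 0.6111
rotate P by −φ3: (0.0945, -0.0730, -0.1792)
  e−x'=0.1055;  (l²−L²−(e−x')²−y'²−z²)/2L = 0.1350
  θ3 = atan2(B,A) + arccos(C/0.2080) = -0.1746

θ₁ = 1.3089, θ₂ = 0.6111, θ₃ = -0.1746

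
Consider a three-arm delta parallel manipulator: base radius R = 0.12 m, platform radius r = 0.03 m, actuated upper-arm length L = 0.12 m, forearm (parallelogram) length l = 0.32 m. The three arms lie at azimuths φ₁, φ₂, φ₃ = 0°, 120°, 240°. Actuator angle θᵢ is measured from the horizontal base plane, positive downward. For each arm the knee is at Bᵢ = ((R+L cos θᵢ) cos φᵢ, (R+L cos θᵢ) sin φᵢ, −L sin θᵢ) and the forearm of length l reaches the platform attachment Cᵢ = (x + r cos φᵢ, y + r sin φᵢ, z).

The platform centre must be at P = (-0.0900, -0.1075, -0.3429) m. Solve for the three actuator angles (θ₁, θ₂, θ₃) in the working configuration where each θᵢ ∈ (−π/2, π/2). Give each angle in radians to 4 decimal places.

arm 1 (φ=0.0°): x'=-0.0900, y'=-0.1075
  A cos θ + B sin θ = C:  0.1800·cos θ + -0.3429·sin θ = -0.3064
  γ=atan2(-0.3429,0.1800)=-1.0874;  ψ=arccos(-0.7912)=2.4835;  θ1=γ+ψ≈1.3961
arm 2 (φ=120.0°): x'=-0.0481, y'=0.1317
  A cos θ + B sin θ = C:  0.1381·cos θ + -0.3429·sin θ = -0.2750
  √(A²+B²)=0.3697;  θ2 = -1.1879+2.4096 ≈ 1.2217
arm 3 (φ=240.0°): x'=0.1381, y'=-0.0242
  A cos θ + B sin θ = C:  -0.0481·cos θ + -0.3429·sin θ = -0.1353
  √(A²+B²)=0.3463;  θ3 = -1.7102+1.9723 ≈ 0.2622

θ₁ = 1.3961, θ₂ = 1.2217, θ₃ = 0.2622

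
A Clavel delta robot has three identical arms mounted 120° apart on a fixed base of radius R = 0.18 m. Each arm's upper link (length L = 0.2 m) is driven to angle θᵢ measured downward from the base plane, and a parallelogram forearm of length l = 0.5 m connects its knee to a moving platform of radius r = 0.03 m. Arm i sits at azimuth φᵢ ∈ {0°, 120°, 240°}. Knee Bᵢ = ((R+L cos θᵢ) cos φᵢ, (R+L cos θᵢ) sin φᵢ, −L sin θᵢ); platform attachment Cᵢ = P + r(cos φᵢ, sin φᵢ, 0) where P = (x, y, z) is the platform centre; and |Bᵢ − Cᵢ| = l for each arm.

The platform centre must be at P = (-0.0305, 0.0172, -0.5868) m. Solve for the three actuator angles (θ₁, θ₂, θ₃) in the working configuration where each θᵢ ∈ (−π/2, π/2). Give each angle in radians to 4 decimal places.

φ1=0.0° → target in arm frame (-0.0305, 0.0172)
  A cos θ + B sin θ = C:  0.1805·cos θ + -0.5868·sin θ = -0.4180
  √(A²+B²)=0.6139;  θ1 = -1.2724+2.3198 ≈ 1.0474
rotate P by −φ2: (0.0301, 0.0178, -0.5868)
  e−x'=0.1199;  (l²−L²−(e−x')²−y'²−z²)/2L = -0.3725
  √(A²+B²)=0.5989;  θ2 = -1.3693+2.2421 ≈ 0.8728
arm 3 (φ=240.0°): x'=0.0004, y'=-0.0350
  A=0.1496, B=-0.5868, C=(l²−L²−A²−y'²−z²)/(2L)=-0.3949
  θ3 = atan2(B,A) + arccos(C/0.6056) = 0.9600

θ₁ = 1.0474, θ₂ = 0.8728, θ₃ = 0.9600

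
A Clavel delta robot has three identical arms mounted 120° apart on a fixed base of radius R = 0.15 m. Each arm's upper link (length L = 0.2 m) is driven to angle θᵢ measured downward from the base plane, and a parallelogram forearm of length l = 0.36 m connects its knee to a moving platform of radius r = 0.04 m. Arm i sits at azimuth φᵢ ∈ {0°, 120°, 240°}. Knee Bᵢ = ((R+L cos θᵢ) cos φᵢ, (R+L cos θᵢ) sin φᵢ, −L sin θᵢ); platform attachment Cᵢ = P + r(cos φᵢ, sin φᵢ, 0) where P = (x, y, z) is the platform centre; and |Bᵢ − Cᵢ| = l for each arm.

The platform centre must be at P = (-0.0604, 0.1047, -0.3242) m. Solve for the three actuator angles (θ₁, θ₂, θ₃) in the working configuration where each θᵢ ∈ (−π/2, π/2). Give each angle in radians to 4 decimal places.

rotate P by −φ1: (-0.0604, 0.1047, -0.3242)
  A=0.1704, B=-0.3242, C=(l²−L²−A²−y'²−z²)/(2L)=-0.1388
  √(A²+B²)=0.3663;  θ1 = -1.0869+1.9594 ≈ 0.8725
arm 2 (φ=120.0°): x'=0.1209, y'=0.0000
  A cos θ + B sin θ = C:  -0.0109·cos θ + -0.3242·sin θ = -0.0391
  √(A²+B²)=0.3244;  θ2 = -1.6043+1.6915 ≈ 0.0872
rotate P by −φ3: (-0.0605, -0.1047, -0.3242)
  A=0.1705, B=-0.3242, C=(l²−L²−A²−y'²−z²)/(2L)=-0.1388
  γ=atan2(-0.3242,0.1705)=-1.0867;  ψ=arccos(-0.3789)=1.9594;  θ3=γ+ψ≈0.8727

θ₁ = 0.8725, θ₂ = 0.0872, θ₃ = 0.8727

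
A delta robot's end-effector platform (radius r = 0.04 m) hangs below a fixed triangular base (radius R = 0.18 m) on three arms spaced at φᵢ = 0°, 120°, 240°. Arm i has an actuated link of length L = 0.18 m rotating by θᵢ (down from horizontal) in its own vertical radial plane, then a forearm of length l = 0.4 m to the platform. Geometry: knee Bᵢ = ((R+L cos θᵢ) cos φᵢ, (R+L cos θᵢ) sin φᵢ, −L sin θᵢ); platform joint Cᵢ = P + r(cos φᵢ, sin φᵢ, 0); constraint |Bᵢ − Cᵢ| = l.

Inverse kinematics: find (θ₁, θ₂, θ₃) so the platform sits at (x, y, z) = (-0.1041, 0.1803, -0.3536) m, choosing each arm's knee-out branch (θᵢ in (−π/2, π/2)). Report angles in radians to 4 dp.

rotate P by −φ1: (-0.1041, 0.1803, -0.3536)
  A cos θ + B sin θ = C:  0.2441·cos θ + -0.3536·sin θ = -0.2487
  √(A²+B²)=0.4297;  θ1 = -0.9666+2.1880 ≈ 1.2214
φ2=120.0° → target in arm frame (0.2082, 0.0000)
  A cos θ + B sin θ = C:  -0.0682·cos θ + -0.3536·sin θ = -0.0058
  γ=atan2(-0.3536,-0.0682)=-1.7613;  ψ=arccos(-0.0161)=1.5869;  θ2=γ+ψ≈-0.1744
arm 3 (φ=240.0°): x'=-0.1041, y'=-0.1803
  e−x'=0.2441;  (l²−L²−(e−x')²−y'²−z²)/2L = -0.2487
  γ=atan2(-0.3536,0.2441)=-0.9666;  ψ=arccos(-0.5788)=2.1880;  θ3=γ+ψ≈1.2214

θ₁ = 1.2214, θ₂ = -0.1744, θ₃ = 1.2214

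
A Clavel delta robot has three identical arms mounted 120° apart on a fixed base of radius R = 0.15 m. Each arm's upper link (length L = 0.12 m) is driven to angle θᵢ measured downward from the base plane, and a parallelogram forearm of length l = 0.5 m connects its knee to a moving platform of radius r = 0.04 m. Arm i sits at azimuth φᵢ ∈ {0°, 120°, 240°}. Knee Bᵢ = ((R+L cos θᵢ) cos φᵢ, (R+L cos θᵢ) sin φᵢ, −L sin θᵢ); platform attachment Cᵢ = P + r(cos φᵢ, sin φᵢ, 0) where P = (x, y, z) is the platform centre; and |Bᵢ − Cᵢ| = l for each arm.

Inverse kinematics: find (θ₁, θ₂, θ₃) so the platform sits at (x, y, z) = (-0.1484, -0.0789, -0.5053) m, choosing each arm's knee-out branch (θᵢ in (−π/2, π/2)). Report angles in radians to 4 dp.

θ₁ = 1.2215, θ₂ = 0.6979, θ₃ = 0.1743

φ1=0.0° → target in arm frame (-0.1484, -0.0789)
  A=0.2584, B=-0.5053, C=(l²−L²−A²−y'²−z²)/(2L)=-0.3863
  γ=atan2(-0.5053,0.2584)=-1.0981;  ψ=arccos(-0.6807)=2.3196;  θ1=γ+ψ≈1.2215
φ2=120.0° → target in arm frame (0.0059, 0.1680)
  A=0.1041, B=-0.5053, C=(l²−L²−A²−y'²−z²)/(2L)=-0.2449
  γ=atan2(-0.5053,0.1041)=-1.3676;  ψ=arccos(-0.4748)=2.0655;  θ2=γ+ψ≈0.6979
φ3=240.0° → target in arm frame (0.1425, -0.0891)
  A cos θ + B sin θ = C:  -0.0325·cos θ + -0.5053·sin θ = -0.1197
  γ=atan2(-0.5053,-0.0325)=-1.6351;  ψ=arccos(-0.2363)=1.8094;  θ3=γ+ψ≈0.1743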